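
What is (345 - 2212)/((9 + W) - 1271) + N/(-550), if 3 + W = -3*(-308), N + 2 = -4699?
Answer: 239081/17050 ≈ 14.022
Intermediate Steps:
N = -4701 (N = -2 - 4699 = -4701)
W = 921 (W = -3 - 3*(-308) = -3 + 924 = 921)
(345 - 2212)/((9 + W) - 1271) + N/(-550) = (345 - 2212)/((9 + 921) - 1271) - 4701/(-550) = -1867/(930 - 1271) - 4701*(-1/550) = -1867/(-341) + 4701/550 = -1867*(-1/341) + 4701/550 = 1867/341 + 4701/550 = 239081/17050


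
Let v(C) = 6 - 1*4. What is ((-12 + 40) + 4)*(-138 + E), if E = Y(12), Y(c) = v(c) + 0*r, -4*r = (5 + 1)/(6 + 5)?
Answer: -4352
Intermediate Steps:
v(C) = 2 (v(C) = 6 - 4 = 2)
r = -3/22 (r = -(5 + 1)/(4*(6 + 5)) = -3/(2*11) = -1/4*6/11 = -3/22 ≈ -0.13636)
Y(c) = 2 (Y(c) = 2 + 0*(-3/22) = 2 + 0 = 2)
E = 2
((-12 + 40) + 4)*(-138 + E) = ((-12 + 40) + 4)*(-138 + 2) = (28 + 4)*(-136) = 32*(-136) = -4352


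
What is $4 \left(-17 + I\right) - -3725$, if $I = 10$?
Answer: $3697$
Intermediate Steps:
$4 \left(-17 + I\right) - -3725 = 4 \left(-17 + 10\right) - -3725 = 4 \left(-7\right) + 3725 = -28 + 3725 = 3697$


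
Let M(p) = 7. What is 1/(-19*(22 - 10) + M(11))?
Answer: -1/221 ≈ -0.0045249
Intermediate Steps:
1/(-19*(22 - 10) + M(11)) = 1/(-19*(22 - 10) + 7) = 1/(-19*12 + 7) = 1/(-228 + 7) = 1/(-221) = -1/221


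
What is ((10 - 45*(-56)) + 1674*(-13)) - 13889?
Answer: -33121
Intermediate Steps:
((10 - 45*(-56)) + 1674*(-13)) - 13889 = ((10 + 2520) - 21762) - 13889 = (2530 - 21762) - 13889 = -19232 - 13889 = -33121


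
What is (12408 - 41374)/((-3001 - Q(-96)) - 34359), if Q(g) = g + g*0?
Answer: 14483/18632 ≈ 0.77732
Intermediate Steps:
Q(g) = g (Q(g) = g + 0 = g)
(12408 - 41374)/((-3001 - Q(-96)) - 34359) = (12408 - 41374)/((-3001 - 1*(-96)) - 34359) = -28966/((-3001 + 96) - 34359) = -28966/(-2905 - 34359) = -28966/(-37264) = -28966*(-1/37264) = 14483/18632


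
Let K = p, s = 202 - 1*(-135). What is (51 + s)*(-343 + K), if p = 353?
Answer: 3880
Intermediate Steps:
s = 337 (s = 202 + 135 = 337)
K = 353
(51 + s)*(-343 + K) = (51 + 337)*(-343 + 353) = 388*10 = 3880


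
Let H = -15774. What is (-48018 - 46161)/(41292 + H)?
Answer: -31393/8506 ≈ -3.6907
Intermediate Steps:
(-48018 - 46161)/(41292 + H) = (-48018 - 46161)/(41292 - 15774) = -94179/25518 = -94179*1/25518 = -31393/8506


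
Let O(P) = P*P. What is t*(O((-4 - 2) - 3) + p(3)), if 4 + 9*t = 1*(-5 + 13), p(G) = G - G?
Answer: 36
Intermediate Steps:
p(G) = 0
t = 4/9 (t = -4/9 + (1*(-5 + 13))/9 = -4/9 + (1*8)/9 = -4/9 + (⅑)*8 = -4/9 + 8/9 = 4/9 ≈ 0.44444)
O(P) = P²
t*(O((-4 - 2) - 3) + p(3)) = 4*(((-4 - 2) - 3)² + 0)/9 = 4*((-6 - 3)² + 0)/9 = 4*((-9)² + 0)/9 = 4*(81 + 0)/9 = (4/9)*81 = 36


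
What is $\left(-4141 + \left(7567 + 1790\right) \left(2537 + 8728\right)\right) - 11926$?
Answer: $105390538$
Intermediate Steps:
$\left(-4141 + \left(7567 + 1790\right) \left(2537 + 8728\right)\right) - 11926 = \left(-4141 + 9357 \cdot 11265\right) - 11926 = \left(-4141 + 105406605\right) - 11926 = 105402464 - 11926 = 105390538$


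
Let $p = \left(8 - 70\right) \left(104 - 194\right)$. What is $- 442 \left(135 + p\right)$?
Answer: $-2526030$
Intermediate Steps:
$p = 5580$ ($p = \left(-62\right) \left(-90\right) = 5580$)
$- 442 \left(135 + p\right) = - 442 \left(135 + 5580\right) = \left(-442\right) 5715 = -2526030$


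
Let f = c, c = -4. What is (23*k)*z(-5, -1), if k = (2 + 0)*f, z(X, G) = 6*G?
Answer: 1104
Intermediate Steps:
f = -4
k = -8 (k = (2 + 0)*(-4) = 2*(-4) = -8)
(23*k)*z(-5, -1) = (23*(-8))*(6*(-1)) = -184*(-6) = 1104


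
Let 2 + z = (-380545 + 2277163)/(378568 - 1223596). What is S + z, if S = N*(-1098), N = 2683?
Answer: -414900050471/140838 ≈ -2.9459e+6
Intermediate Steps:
S = -2945934 (S = 2683*(-1098) = -2945934)
z = -597779/140838 (z = -2 + (-380545 + 2277163)/(378568 - 1223596) = -2 + 1896618/(-845028) = -2 + 1896618*(-1/845028) = -2 - 316103/140838 = -597779/140838 ≈ -4.2444)
S + z = -2945934 - 597779/140838 = -414900050471/140838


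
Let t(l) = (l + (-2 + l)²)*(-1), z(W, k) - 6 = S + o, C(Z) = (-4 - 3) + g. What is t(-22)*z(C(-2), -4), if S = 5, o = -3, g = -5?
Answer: -4432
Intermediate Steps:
C(Z) = -12 (C(Z) = (-4 - 3) - 5 = -7 - 5 = -12)
z(W, k) = 8 (z(W, k) = 6 + (5 - 3) = 6 + 2 = 8)
t(l) = -l - (-2 + l)²
t(-22)*z(C(-2), -4) = (-1*(-22) - (-2 - 22)²)*8 = (22 - 1*(-24)²)*8 = (22 - 1*576)*8 = (22 - 576)*8 = -554*8 = -4432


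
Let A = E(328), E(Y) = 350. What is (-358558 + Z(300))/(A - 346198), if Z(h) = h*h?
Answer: 134279/172924 ≈ 0.77652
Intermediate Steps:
Z(h) = h²
A = 350
(-358558 + Z(300))/(A - 346198) = (-358558 + 300²)/(350 - 346198) = (-358558 + 90000)/(-345848) = -268558*(-1/345848) = 134279/172924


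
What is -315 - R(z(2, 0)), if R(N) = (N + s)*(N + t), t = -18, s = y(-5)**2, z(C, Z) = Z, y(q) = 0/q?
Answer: -315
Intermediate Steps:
y(q) = 0
s = 0 (s = 0**2 = 0)
R(N) = N*(-18 + N) (R(N) = (N + 0)*(N - 18) = N*(-18 + N))
-315 - R(z(2, 0)) = -315 - 0*(-18 + 0) = -315 - 0*(-18) = -315 - 1*0 = -315 + 0 = -315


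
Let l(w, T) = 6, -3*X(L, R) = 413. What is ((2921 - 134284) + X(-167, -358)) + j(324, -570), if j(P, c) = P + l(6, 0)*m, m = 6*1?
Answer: -393422/3 ≈ -1.3114e+5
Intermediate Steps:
X(L, R) = -413/3 (X(L, R) = -⅓*413 = -413/3)
m = 6
j(P, c) = 36 + P (j(P, c) = P + 6*6 = P + 36 = 36 + P)
((2921 - 134284) + X(-167, -358)) + j(324, -570) = ((2921 - 134284) - 413/3) + (36 + 324) = (-131363 - 413/3) + 360 = -394502/3 + 360 = -393422/3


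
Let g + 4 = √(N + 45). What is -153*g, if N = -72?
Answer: 612 - 459*I*√3 ≈ 612.0 - 795.01*I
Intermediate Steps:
g = -4 + 3*I*√3 (g = -4 + √(-72 + 45) = -4 + √(-27) = -4 + 3*I*√3 ≈ -4.0 + 5.1962*I)
-153*g = -153*(-4 + 3*I*√3) = 612 - 459*I*√3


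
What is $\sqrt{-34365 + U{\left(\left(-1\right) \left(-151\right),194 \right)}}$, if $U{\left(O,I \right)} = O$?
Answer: $i \sqrt{34214} \approx 184.97 i$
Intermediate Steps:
$\sqrt{-34365 + U{\left(\left(-1\right) \left(-151\right),194 \right)}} = \sqrt{-34365 - -151} = \sqrt{-34365 + 151} = \sqrt{-34214} = i \sqrt{34214}$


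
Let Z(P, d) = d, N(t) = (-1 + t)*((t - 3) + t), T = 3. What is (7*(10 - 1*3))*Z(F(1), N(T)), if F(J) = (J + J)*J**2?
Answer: 294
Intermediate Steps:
N(t) = (-1 + t)*(-3 + 2*t) (N(t) = (-1 + t)*((-3 + t) + t) = (-1 + t)*(-3 + 2*t))
F(J) = 2*J**3 (F(J) = (2*J)*J**2 = 2*J**3)
(7*(10 - 1*3))*Z(F(1), N(T)) = (7*(10 - 1*3))*(3 - 5*3 + 2*3**2) = (7*(10 - 3))*(3 - 15 + 2*9) = (7*7)*(3 - 15 + 18) = 49*6 = 294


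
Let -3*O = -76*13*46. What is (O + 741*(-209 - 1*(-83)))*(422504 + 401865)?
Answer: -193438185850/3 ≈ -6.4479e+10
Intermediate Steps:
O = 45448/3 (O = -(-76*13)*46/3 = -(-988)*46/3 = -⅓*(-45448) = 45448/3 ≈ 15149.)
(O + 741*(-209 - 1*(-83)))*(422504 + 401865) = (45448/3 + 741*(-209 - 1*(-83)))*(422504 + 401865) = (45448/3 + 741*(-209 + 83))*824369 = (45448/3 + 741*(-126))*824369 = (45448/3 - 93366)*824369 = -234650/3*824369 = -193438185850/3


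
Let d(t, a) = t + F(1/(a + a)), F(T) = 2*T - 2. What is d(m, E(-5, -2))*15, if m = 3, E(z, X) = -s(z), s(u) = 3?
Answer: 10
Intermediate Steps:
E(z, X) = -3 (E(z, X) = -1*3 = -3)
F(T) = -2 + 2*T
d(t, a) = -2 + t + 1/a (d(t, a) = t + (-2 + 2/(a + a)) = t + (-2 + 2/((2*a))) = t + (-2 + 2*(1/(2*a))) = t + (-2 + 1/a) = -2 + t + 1/a)
d(m, E(-5, -2))*15 = (-2 + 3 + 1/(-3))*15 = (-2 + 3 - ⅓)*15 = (⅔)*15 = 10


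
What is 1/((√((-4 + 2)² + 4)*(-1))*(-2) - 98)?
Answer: -49/4786 - √2/2393 ≈ -0.010829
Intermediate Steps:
1/((√((-4 + 2)² + 4)*(-1))*(-2) - 98) = 1/((√((-2)² + 4)*(-1))*(-2) - 98) = 1/((√(4 + 4)*(-1))*(-2) - 98) = 1/((√8*(-1))*(-2) - 98) = 1/(((2*√2)*(-1))*(-2) - 98) = 1/(-2*√2*(-2) - 98) = 1/(4*√2 - 98) = 1/(-98 + 4*√2)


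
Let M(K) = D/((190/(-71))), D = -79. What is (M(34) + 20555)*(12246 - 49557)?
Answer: -145925522349/190 ≈ -7.6803e+8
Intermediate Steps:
M(K) = 5609/190 (M(K) = -79/(190/(-71)) = -79/(190*(-1/71)) = -79/(-190/71) = -79*(-71/190) = 5609/190)
(M(34) + 20555)*(12246 - 49557) = (5609/190 + 20555)*(12246 - 49557) = (3911059/190)*(-37311) = -145925522349/190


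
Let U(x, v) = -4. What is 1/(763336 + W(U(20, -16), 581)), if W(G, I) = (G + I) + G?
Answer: 1/763909 ≈ 1.3091e-6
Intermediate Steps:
W(G, I) = I + 2*G
1/(763336 + W(U(20, -16), 581)) = 1/(763336 + (581 + 2*(-4))) = 1/(763336 + (581 - 8)) = 1/(763336 + 573) = 1/763909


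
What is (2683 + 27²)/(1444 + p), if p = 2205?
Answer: 3412/3649 ≈ 0.93505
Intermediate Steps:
(2683 + 27²)/(1444 + p) = (2683 + 27²)/(1444 + 2205) = (2683 + 729)/3649 = 3412*(1/3649) = 3412/3649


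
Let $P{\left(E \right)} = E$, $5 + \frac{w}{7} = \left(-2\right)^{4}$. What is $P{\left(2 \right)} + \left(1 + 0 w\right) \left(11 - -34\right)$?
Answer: $47$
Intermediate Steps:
$w = 77$ ($w = -35 + 7 \left(-2\right)^{4} = -35 + 7 \cdot 16 = -35 + 112 = 77$)
$P{\left(2 \right)} + \left(1 + 0 w\right) \left(11 - -34\right) = 2 + \left(1 + 0 \cdot 77\right) \left(11 - -34\right) = 2 + \left(1 + 0\right) \left(11 + 34\right) = 2 + 1 \cdot 45 = 2 + 45 = 47$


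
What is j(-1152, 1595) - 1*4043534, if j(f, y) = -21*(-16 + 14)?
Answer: -4043492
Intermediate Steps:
j(f, y) = 42 (j(f, y) = -21*(-2) = 42)
j(-1152, 1595) - 1*4043534 = 42 - 1*4043534 = 42 - 4043534 = -4043492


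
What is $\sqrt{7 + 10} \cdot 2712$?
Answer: $2712 \sqrt{17} \approx 11182.0$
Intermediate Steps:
$\sqrt{7 + 10} \cdot 2712 = \sqrt{17} \cdot 2712 = 2712 \sqrt{17}$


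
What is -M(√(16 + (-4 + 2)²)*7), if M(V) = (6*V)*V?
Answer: -5880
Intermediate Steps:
M(V) = 6*V²
-M(√(16 + (-4 + 2)²)*7) = -6*(√(16 + (-4 + 2)²)*7)² = -6*(√(16 + (-2)²)*7)² = -6*(√(16 + 4)*7)² = -6*(√20*7)² = -6*((2*√5)*7)² = -6*(14*√5)² = -6*980 = -1*5880 = -5880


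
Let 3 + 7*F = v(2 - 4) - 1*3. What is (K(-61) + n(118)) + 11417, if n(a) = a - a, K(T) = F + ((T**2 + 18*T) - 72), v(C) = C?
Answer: 97768/7 ≈ 13967.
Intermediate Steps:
F = -8/7 (F = -3/7 + ((2 - 4) - 1*3)/7 = -3/7 + (-2 - 3)/7 = -3/7 + (1/7)*(-5) = -3/7 - 5/7 = -8/7 ≈ -1.1429)
K(T) = -512/7 + T**2 + 18*T (K(T) = -8/7 + ((T**2 + 18*T) - 72) = -8/7 + (-72 + T**2 + 18*T) = -512/7 + T**2 + 18*T)
n(a) = 0
(K(-61) + n(118)) + 11417 = ((-512/7 + (-61)**2 + 18*(-61)) + 0) + 11417 = ((-512/7 + 3721 - 1098) + 0) + 11417 = (17849/7 + 0) + 11417 = 17849/7 + 11417 = 97768/7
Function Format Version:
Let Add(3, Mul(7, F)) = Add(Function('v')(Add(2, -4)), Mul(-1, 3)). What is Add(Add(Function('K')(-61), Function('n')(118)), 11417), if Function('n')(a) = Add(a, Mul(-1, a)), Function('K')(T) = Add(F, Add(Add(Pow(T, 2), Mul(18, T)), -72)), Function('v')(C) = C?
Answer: Rational(97768, 7) ≈ 13967.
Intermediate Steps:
F = Rational(-8, 7) (F = Add(Rational(-3, 7), Mul(Rational(1, 7), Add(Add(2, -4), Mul(-1, 3)))) = Add(Rational(-3, 7), Mul(Rational(1, 7), Add(-2, -3))) = Add(Rational(-3, 7), Mul(Rational(1, 7), -5)) = Add(Rational(-3, 7), Rational(-5, 7)) = Rational(-8, 7) ≈ -1.1429)
Function('K')(T) = Add(Rational(-512, 7), Pow(T, 2), Mul(18, T)) (Function('K')(T) = Add(Rational(-8, 7), Add(Add(Pow(T, 2), Mul(18, T)), -72)) = Add(Rational(-8, 7), Add(-72, Pow(T, 2), Mul(18, T))) = Add(Rational(-512, 7), Pow(T, 2), Mul(18, T)))
Function('n')(a) = 0
Add(Add(Function('K')(-61), Function('n')(118)), 11417) = Add(Add(Add(Rational(-512, 7), Pow(-61, 2), Mul(18, -61)), 0), 11417) = Add(Add(Add(Rational(-512, 7), 3721, -1098), 0), 11417) = Add(Add(Rational(17849, 7), 0), 11417) = Add(Rational(17849, 7), 11417) = Rational(97768, 7)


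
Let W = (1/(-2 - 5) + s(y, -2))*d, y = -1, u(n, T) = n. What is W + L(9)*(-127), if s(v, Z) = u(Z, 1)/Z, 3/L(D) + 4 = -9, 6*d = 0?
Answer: 381/13 ≈ 29.308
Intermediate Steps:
d = 0 (d = (⅙)*0 = 0)
L(D) = -3/13 (L(D) = 3/(-4 - 9) = 3/(-13) = 3*(-1/13) = -3/13)
s(v, Z) = 1 (s(v, Z) = Z/Z = 1)
W = 0 (W = (1/(-2 - 5) + 1)*0 = (1/(-7) + 1)*0 = (-⅐ + 1)*0 = (6/7)*0 = 0)
W + L(9)*(-127) = 0 - 3/13*(-127) = 0 + 381/13 = 381/13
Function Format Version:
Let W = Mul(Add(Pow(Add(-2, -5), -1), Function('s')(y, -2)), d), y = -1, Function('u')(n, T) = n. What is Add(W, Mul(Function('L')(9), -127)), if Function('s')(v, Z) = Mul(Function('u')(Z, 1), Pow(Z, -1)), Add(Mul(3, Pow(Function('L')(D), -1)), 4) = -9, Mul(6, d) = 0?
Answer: Rational(381, 13) ≈ 29.308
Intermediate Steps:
d = 0 (d = Mul(Rational(1, 6), 0) = 0)
Function('L')(D) = Rational(-3, 13) (Function('L')(D) = Mul(3, Pow(Add(-4, -9), -1)) = Mul(3, Pow(-13, -1)) = Mul(3, Rational(-1, 13)) = Rational(-3, 13))
Function('s')(v, Z) = 1 (Function('s')(v, Z) = Mul(Z, Pow(Z, -1)) = 1)
W = 0 (W = Mul(Add(Pow(Add(-2, -5), -1), 1), 0) = Mul(Add(Pow(-7, -1), 1), 0) = Mul(Add(Rational(-1, 7), 1), 0) = Mul(Rational(6, 7), 0) = 0)
Add(W, Mul(Function('L')(9), -127)) = Add(0, Mul(Rational(-3, 13), -127)) = Add(0, Rational(381, 13)) = Rational(381, 13)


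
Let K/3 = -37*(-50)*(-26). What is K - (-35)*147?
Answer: -139155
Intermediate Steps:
K = -144300 (K = 3*(-37*(-50)*(-26)) = 3*(1850*(-26)) = 3*(-48100) = -144300)
K - (-35)*147 = -144300 - (-35)*147 = -144300 - 1*(-5145) = -144300 + 5145 = -139155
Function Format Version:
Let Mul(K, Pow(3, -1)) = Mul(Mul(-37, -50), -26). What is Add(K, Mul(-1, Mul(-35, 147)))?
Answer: -139155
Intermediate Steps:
K = -144300 (K = Mul(3, Mul(Mul(-37, -50), -26)) = Mul(3, Mul(1850, -26)) = Mul(3, -48100) = -144300)
Add(K, Mul(-1, Mul(-35, 147))) = Add(-144300, Mul(-1, Mul(-35, 147))) = Add(-144300, Mul(-1, -5145)) = Add(-144300, 5145) = -139155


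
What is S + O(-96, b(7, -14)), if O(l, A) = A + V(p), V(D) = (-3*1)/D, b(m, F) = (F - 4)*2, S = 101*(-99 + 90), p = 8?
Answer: -7563/8 ≈ -945.38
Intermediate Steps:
S = -909 (S = 101*(-9) = -909)
b(m, F) = -8 + 2*F (b(m, F) = (-4 + F)*2 = -8 + 2*F)
V(D) = -3/D
O(l, A) = -3/8 + A (O(l, A) = A - 3/8 = -3/8 + A)
S + O(-96, b(7, -14)) = -909 + (-3/8 + (-8 + 2*(-14))) = -909 + (-3/8 + (-8 - 28)) = -909 + (-3/8 - 36) = -909 - 291/8 = -7563/8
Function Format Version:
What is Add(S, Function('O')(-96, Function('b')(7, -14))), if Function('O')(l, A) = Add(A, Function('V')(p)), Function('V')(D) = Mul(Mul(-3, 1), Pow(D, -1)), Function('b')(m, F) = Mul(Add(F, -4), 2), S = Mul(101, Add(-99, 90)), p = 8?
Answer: Rational(-7563, 8) ≈ -945.38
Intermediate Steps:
S = -909 (S = Mul(101, -9) = -909)
Function('b')(m, F) = Add(-8, Mul(2, F)) (Function('b')(m, F) = Mul(Add(-4, F), 2) = Add(-8, Mul(2, F)))
Function('V')(D) = Mul(-3, Pow(D, -1))
Function('O')(l, A) = Add(Rational(-3, 8), A) (Function('O')(l, A) = Add(A, Mul(-3, Pow(8, -1))) = Add(A, Mul(-3, Rational(1, 8))) = Add(A, Rational(-3, 8)) = Add(Rational(-3, 8), A))
Add(S, Function('O')(-96, Function('b')(7, -14))) = Add(-909, Add(Rational(-3, 8), Add(-8, Mul(2, -14)))) = Add(-909, Add(Rational(-3, 8), Add(-8, -28))) = Add(-909, Add(Rational(-3, 8), -36)) = Add(-909, Rational(-291, 8)) = Rational(-7563, 8)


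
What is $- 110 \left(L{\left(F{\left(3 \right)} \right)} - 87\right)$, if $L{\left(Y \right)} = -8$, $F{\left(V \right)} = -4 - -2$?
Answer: $10450$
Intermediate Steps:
$F{\left(V \right)} = -2$ ($F{\left(V \right)} = -4 + 2 = -2$)
$- 110 \left(L{\left(F{\left(3 \right)} \right)} - 87\right) = - 110 \left(-8 - 87\right) = \left(-110\right) \left(-95\right) = 10450$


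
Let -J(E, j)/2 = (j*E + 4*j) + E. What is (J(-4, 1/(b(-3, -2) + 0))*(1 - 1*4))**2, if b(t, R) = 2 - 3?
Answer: 576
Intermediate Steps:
b(t, R) = -1
J(E, j) = -8*j - 2*E - 2*E*j (J(E, j) = -2*((j*E + 4*j) + E) = -2*((E*j + 4*j) + E) = -2*((4*j + E*j) + E) = -2*(E + 4*j + E*j) = -8*j - 2*E - 2*E*j)
(J(-4, 1/(b(-3, -2) + 0))*(1 - 1*4))**2 = ((-8/(-1 + 0) - 2*(-4) - 2*(-4)/(-1 + 0))*(1 - 1*4))**2 = ((-8/(-1) + 8 - 2*(-4)/(-1))*(1 - 4))**2 = ((-8*(-1) + 8 - 2*(-4)*(-1))*(-3))**2 = ((8 + 8 - 8)*(-3))**2 = (8*(-3))**2 = (-24)**2 = 576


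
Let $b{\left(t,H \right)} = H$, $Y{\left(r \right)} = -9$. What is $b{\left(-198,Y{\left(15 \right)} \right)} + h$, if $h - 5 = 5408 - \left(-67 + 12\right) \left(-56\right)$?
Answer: $2324$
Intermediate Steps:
$h = 2333$ ($h = 5 + \left(5408 - \left(-67 + 12\right) \left(-56\right)\right) = 5 + \left(5408 - \left(-55\right) \left(-56\right)\right) = 5 + \left(5408 - 3080\right) = 5 + 2328 = 2333$)
$b{\left(-198,Y{\left(15 \right)} \right)} + h = -9 + 2333 = 2324$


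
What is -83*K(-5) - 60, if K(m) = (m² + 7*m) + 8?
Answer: 106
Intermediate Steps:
K(m) = 8 + m² + 7*m
-83*K(-5) - 60 = -83*(8 + (-5)² + 7*(-5)) - 60 = -83*(8 + 25 - 35) - 60 = -83*(-2) - 60 = 166 - 60 = 106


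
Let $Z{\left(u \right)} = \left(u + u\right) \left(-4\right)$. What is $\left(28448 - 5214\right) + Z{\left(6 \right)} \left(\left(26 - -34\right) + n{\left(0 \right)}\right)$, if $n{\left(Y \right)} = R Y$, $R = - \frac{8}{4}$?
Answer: $20354$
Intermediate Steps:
$R = -2$ ($R = \left(-8\right) \frac{1}{4} = -2$)
$Z{\left(u \right)} = - 8 u$ ($Z{\left(u \right)} = 2 u \left(-4\right) = - 8 u$)
$n{\left(Y \right)} = - 2 Y$
$\left(28448 - 5214\right) + Z{\left(6 \right)} \left(\left(26 - -34\right) + n{\left(0 \right)}\right) = \left(28448 - 5214\right) + \left(-8\right) 6 \left(\left(26 - -34\right) - 0\right) = 23234 - 48 \left(\left(26 + 34\right) + 0\right) = 23234 - 48 \left(60 + 0\right) = 23234 - 2880 = 20354$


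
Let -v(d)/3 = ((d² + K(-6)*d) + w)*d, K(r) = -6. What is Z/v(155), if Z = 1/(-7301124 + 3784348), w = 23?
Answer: 1/37804884819120 ≈ 2.6452e-14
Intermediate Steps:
Z = -1/3516776 (Z = 1/(-3516776) = -1/3516776 ≈ -2.8435e-7)
v(d) = -3*d*(23 + d² - 6*d) (v(d) = -3*((d² - 6*d) + 23)*d = -3*(23 + d² - 6*d)*d = -3*d*(23 + d² - 6*d))
Z/v(155) = -1/(465*(-23 - 1*155² + 6*155))/3516776 = -1/(465*(-23 - 1*24025 + 930))/3516776 = -1/(465*(-23 - 24025 + 930))/3516776 = -1/(3516776*(3*155*(-23118))) = -1/3516776/(-10749870) = -1/3516776*(-1/10749870) = 1/37804884819120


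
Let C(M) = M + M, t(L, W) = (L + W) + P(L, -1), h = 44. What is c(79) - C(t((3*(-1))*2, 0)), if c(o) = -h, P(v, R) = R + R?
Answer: -28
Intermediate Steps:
P(v, R) = 2*R
t(L, W) = -2 + L + W (t(L, W) = (L + W) + 2*(-1) = (L + W) - 2 = -2 + L + W)
C(M) = 2*M
c(o) = -44 (c(o) = -1*44 = -44)
c(79) - C(t((3*(-1))*2, 0)) = -44 - 2*(-2 + (3*(-1))*2 + 0) = -44 - 2*(-2 - 3*2 + 0) = -44 - 2*(-2 - 6 + 0) = -44 - 2*(-8) = -44 - 1*(-16) = -44 + 16 = -28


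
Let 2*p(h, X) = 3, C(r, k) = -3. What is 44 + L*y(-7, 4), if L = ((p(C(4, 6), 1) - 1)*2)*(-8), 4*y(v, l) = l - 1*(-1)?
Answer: 34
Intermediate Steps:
p(h, X) = 3/2 (p(h, X) = (1/2)*3 = 3/2)
y(v, l) = 1/4 + l/4 (y(v, l) = (l - 1*(-1))/4 = (l + 1)/4 = (1 + l)/4 = 1/4 + l/4)
L = -8 (L = ((3/2 - 1)*2)*(-8) = ((1/2)*2)*(-8) = 1*(-8) = -8)
44 + L*y(-7, 4) = 44 - 8*(1/4 + (1/4)*4) = 44 - 8*(1/4 + 1) = 44 - 8*5/4 = 44 - 10 = 34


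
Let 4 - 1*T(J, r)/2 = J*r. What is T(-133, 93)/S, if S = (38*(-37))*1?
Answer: -12373/703 ≈ -17.600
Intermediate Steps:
T(J, r) = 8 - 2*J*r
S = -1406 (S = -1406*1 = -1406)
T(-133, 93)/S = (8 - 2*(-133)*93)/(-1406) = (8 + 24738)*(-1/1406) = 24746*(-1/1406) = -12373/703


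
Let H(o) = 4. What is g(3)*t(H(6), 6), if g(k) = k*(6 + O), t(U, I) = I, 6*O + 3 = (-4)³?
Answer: -93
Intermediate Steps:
O = -67/6 (O = -½ + (⅙)*(-4)³ = -½ + (⅙)*(-64) = -½ - 32/3 = -67/6 ≈ -11.167)
g(k) = -31*k/6 (g(k) = k*(6 - 67/6) = k*(-31/6) = -31*k/6)
g(3)*t(H(6), 6) = -31/6*3*6 = -31/2*6 = -93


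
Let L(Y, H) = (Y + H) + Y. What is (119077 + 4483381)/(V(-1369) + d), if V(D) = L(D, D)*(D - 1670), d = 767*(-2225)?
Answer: 2301229/5387299 ≈ 0.42716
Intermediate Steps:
L(Y, H) = H + 2*Y (L(Y, H) = (H + Y) + Y = H + 2*Y)
d = -1706575
V(D) = 3*D*(-1670 + D) (V(D) = (D + 2*D)*(D - 1670) = (3*D)*(-1670 + D) = 3*D*(-1670 + D))
(119077 + 4483381)/(V(-1369) + d) = (119077 + 4483381)/(3*(-1369)*(-1670 - 1369) - 1706575) = 4602458/(3*(-1369)*(-3039) - 1706575) = 4602458/(12481173 - 1706575) = 4602458/10774598 = 4602458*(1/10774598) = 2301229/5387299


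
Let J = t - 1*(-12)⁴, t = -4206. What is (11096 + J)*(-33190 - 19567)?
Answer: 730473422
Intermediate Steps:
J = -24942 (J = -4206 - 1*(-12)⁴ = -4206 - 1*20736 = -4206 - 20736 = -24942)
(11096 + J)*(-33190 - 19567) = (11096 - 24942)*(-33190 - 19567) = -13846*(-52757) = 730473422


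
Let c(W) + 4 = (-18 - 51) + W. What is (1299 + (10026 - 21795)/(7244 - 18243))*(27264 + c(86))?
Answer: 390046643190/10999 ≈ 3.5462e+7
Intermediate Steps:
c(W) = -73 + W (c(W) = -4 + ((-18 - 51) + W) = -4 + (-69 + W) = -73 + W)
(1299 + (10026 - 21795)/(7244 - 18243))*(27264 + c(86)) = (1299 + (10026 - 21795)/(7244 - 18243))*(27264 + (-73 + 86)) = (1299 - 11769/(-10999))*(27264 + 13) = (1299 - 11769*(-1/10999))*27277 = (1299 + 11769/10999)*27277 = (14299470/10999)*27277 = 390046643190/10999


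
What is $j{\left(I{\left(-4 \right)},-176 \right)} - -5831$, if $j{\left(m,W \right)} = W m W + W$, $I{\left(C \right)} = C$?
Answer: $-118249$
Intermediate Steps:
$j{\left(m,W \right)} = W + m W^{2}$ ($j{\left(m,W \right)} = m W^{2} + W = W + m W^{2}$)
$j{\left(I{\left(-4 \right)},-176 \right)} - -5831 = - 176 \left(1 - -704\right) - -5831 = - 176 \left(1 + 704\right) + 5831 = \left(-176\right) 705 + 5831 = -124080 + 5831 = -118249$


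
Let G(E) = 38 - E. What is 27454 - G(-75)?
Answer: 27341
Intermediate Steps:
27454 - G(-75) = 27454 - (38 - 1*(-75)) = 27454 - (38 + 75) = 27454 - 1*113 = 27454 - 113 = 27341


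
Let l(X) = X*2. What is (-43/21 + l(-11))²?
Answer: 255025/441 ≈ 578.29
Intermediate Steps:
l(X) = 2*X
(-43/21 + l(-11))² = (-43/21 + 2*(-11))² = (-43*1/21 - 22)² = (-43/21 - 22)² = (-505/21)² = 255025/441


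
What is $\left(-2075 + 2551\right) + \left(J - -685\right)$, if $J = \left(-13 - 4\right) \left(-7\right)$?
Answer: $1280$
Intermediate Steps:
$J = 119$ ($J = \left(-17\right) \left(-7\right) = 119$)
$\left(-2075 + 2551\right) + \left(J - -685\right) = \left(-2075 + 2551\right) + \left(119 - -685\right) = 476 + \left(119 + 685\right) = 476 + 804 = 1280$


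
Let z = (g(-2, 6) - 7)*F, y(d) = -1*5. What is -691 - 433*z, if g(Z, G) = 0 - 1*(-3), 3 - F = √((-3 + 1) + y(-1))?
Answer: 4505 - 1732*I*√7 ≈ 4505.0 - 4582.4*I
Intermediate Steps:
y(d) = -5
F = 3 - I*√7 (F = 3 - √((-3 + 1) - 5) = 3 - √(-2 - 5) = 3 - √(-7) = 3 - I*√7 ≈ 3.0 - 2.6458*I)
g(Z, G) = 3 (g(Z, G) = 0 + 3 = 3)
z = -12 + 4*I*√7 (z = (3 - 7)*(3 - I*√7) = -4*(3 - I*√7) = -12 + 4*I*√7 ≈ -12.0 + 10.583*I)
-691 - 433*z = -691 - 433*(-12 + 4*I*√7) = -691 + (5196 - 1732*I*√7) = 4505 - 1732*I*√7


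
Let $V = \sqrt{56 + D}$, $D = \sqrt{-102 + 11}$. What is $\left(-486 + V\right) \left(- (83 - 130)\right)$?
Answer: $-22842 + 47 \sqrt{56 + i \sqrt{91}} \approx -22489.0 + 29.849 i$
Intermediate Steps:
$D = i \sqrt{91}$ ($D = \sqrt{-91} = i \sqrt{91} \approx 9.5394 i$)
$V = \sqrt{56 + i \sqrt{91}} \approx 7.5102 + 0.63509 i$
$\left(-486 + V\right) \left(- (83 - 130)\right) = \left(-486 + \sqrt{56 + i \sqrt{91}}\right) \left(- (83 - 130)\right) = \left(-486 + \sqrt{56 + i \sqrt{91}}\right) \left(\left(-1\right) \left(-47\right)\right) = \left(-486 + \sqrt{56 + i \sqrt{91}}\right) 47 = -22842 + 47 \sqrt{56 + i \sqrt{91}}$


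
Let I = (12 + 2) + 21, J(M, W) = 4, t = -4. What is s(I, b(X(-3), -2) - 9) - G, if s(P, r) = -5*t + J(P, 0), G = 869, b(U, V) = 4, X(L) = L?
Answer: -845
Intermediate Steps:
I = 35 (I = 14 + 21 = 35)
s(P, r) = 24 (s(P, r) = -5*(-4) + 4 = 20 + 4 = 24)
s(I, b(X(-3), -2) - 9) - G = 24 - 1*869 = 24 - 869 = -845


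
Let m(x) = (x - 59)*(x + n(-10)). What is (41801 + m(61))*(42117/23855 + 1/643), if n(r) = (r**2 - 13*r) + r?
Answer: 1148252758218/15338765 ≈ 74860.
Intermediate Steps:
n(r) = r**2 - 12*r
m(x) = (-59 + x)*(220 + x) (m(x) = (x - 59)*(x - 10*(-12 - 10)) = (-59 + x)*(x - 10*(-22)) = (-59 + x)*(x + 220) = (-59 + x)*(220 + x))
(41801 + m(61))*(42117/23855 + 1/643) = (41801 + (-12980 + 61**2 + 161*61))*(42117/23855 + 1/643) = (41801 + (-12980 + 3721 + 9821))*(42117*(1/23855) + 1/643) = (41801 + 562)*(42117/23855 + 1/643) = 42363*(27105086/15338765) = 1148252758218/15338765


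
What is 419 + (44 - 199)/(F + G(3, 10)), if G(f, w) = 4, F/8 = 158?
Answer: 531137/1268 ≈ 418.88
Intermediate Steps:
F = 1264 (F = 8*158 = 1264)
419 + (44 - 199)/(F + G(3, 10)) = 419 + (44 - 199)/(1264 + 4) = 419 - 155/1268 = 531137/1268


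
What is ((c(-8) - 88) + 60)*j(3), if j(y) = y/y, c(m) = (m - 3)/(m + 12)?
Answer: -123/4 ≈ -30.750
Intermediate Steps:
c(m) = (-3 + m)/(12 + m)
j(y) = 1
((c(-8) - 88) + 60)*j(3) = (((-3 - 8)/(12 - 8) - 88) + 60)*1 = ((-11/4 - 88) + 60)*1 = (-363/4 + 60)*1 = -123/4*1 = -123/4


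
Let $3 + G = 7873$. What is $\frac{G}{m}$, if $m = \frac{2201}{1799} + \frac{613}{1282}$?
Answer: $\frac{18150722660}{3924469} \approx 4625.0$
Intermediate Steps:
$G = 7870$ ($G = -3 + 7873 = 7870$)
$m = \frac{3924469}{2306318}$ ($m = 2201 \cdot \frac{1}{1799} + 613 \cdot \frac{1}{1282} = \frac{2201}{1799} + \frac{613}{1282} = \frac{3924469}{2306318} \approx 1.7016$)
$\frac{G}{m} = \frac{7870}{\frac{3924469}{2306318}} = 7870 \cdot \frac{2306318}{3924469} = \frac{18150722660}{3924469}$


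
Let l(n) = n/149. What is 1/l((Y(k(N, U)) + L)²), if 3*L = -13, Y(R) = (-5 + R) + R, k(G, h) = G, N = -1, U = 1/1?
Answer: 1341/1156 ≈ 1.1600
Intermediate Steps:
U = 1
Y(R) = -5 + 2*R
L = -13/3 (L = (⅓)*(-13) = -13/3 ≈ -4.3333)
l(n) = n/149 (l(n) = n*(1/149) = n/149)
1/l((Y(k(N, U)) + L)²) = 1/(((-5 + 2*(-1)) - 13/3)²/149) = 1/(((-5 - 2) - 13/3)²/149) = 1/((-7 - 13/3)²/149) = 1/((-34/3)²/149) = 1/((1/149)*(1156/9)) = 1/(1156/1341) = 1341/1156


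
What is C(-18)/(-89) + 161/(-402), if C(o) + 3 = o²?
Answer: -143371/35778 ≈ -4.0072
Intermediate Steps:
C(o) = -3 + o²
C(-18)/(-89) + 161/(-402) = (-3 + (-18)²)/(-89) + 161/(-402) = (-3 + 324)*(-1/89) + 161*(-1/402) = 321*(-1/89) - 161/402 = -321/89 - 161/402 = -143371/35778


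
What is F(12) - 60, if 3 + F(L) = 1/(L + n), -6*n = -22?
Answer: -2958/47 ≈ -62.936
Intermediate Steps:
n = 11/3 (n = -⅙*(-22) = 11/3 ≈ 3.6667)
F(L) = -3 + 1/(11/3 + L) (F(L) = -3 + 1/(L + 11/3) = -3 + 1/(11/3 + L))
F(12) - 60 = 3*(-10 - 3*12)/(11 + 3*12) - 60 = 3*(-10 - 36)/(11 + 36) - 60 = 3*(-46)/47 - 60 = 3*(1/47)*(-46) - 60 = -138/47 - 60 = -2958/47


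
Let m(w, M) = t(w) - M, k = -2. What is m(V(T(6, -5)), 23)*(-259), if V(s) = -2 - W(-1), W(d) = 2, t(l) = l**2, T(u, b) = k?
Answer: 1813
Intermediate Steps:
T(u, b) = -2
V(s) = -4 (V(s) = -2 - 1*2 = -2 - 2 = -4)
m(w, M) = w**2 - M
m(V(T(6, -5)), 23)*(-259) = ((-4)**2 - 1*23)*(-259) = (16 - 23)*(-259) = -7*(-259) = 1813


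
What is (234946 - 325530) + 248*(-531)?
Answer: -222272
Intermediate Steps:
(234946 - 325530) + 248*(-531) = -90584 - 131688 = -222272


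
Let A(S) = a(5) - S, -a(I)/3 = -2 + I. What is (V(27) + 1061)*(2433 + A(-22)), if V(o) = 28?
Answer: 2663694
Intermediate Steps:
a(I) = 6 - 3*I (a(I) = -3*(-2 + I) = 6 - 3*I)
A(S) = -9 - S (A(S) = (6 - 3*5) - S = (6 - 15) - S = -9 - S)
(V(27) + 1061)*(2433 + A(-22)) = (28 + 1061)*(2433 + (-9 - 1*(-22))) = 1089*(2433 + (-9 + 22)) = 1089*(2433 + 13) = 1089*2446 = 2663694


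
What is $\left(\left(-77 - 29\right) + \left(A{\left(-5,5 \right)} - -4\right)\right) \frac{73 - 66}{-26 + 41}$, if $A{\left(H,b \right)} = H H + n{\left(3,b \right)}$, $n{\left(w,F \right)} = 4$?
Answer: $- \frac{511}{15} \approx -34.067$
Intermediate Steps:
$A{\left(H,b \right)} = 4 + H^{2}$ ($A{\left(H,b \right)} = H H + 4 = H^{2} + 4 = 4 + H^{2}$)
$\left(\left(-77 - 29\right) + \left(A{\left(-5,5 \right)} - -4\right)\right) \frac{73 - 66}{-26 + 41} = \left(\left(-77 - 29\right) + \left(\left(4 + \left(-5\right)^{2}\right) - -4\right)\right) \frac{73 - 66}{-26 + 41} = \left(\left(-77 - 29\right) + \left(\left(4 + 25\right) + 4\right)\right) \frac{7}{15} = \left(-106 + \left(29 + 4\right)\right) 7 \cdot \frac{1}{15} = \left(-106 + 33\right) \frac{7}{15} = \left(-73\right) \frac{7}{15} = - \frac{511}{15}$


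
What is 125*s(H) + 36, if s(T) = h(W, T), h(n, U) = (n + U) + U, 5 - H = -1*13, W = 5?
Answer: 5161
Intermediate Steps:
H = 18 (H = 5 - (-1)*13 = 5 - 1*(-13) = 5 + 13 = 18)
h(n, U) = n + 2*U (h(n, U) = (U + n) + U = n + 2*U)
s(T) = 5 + 2*T
125*s(H) + 36 = 125*(5 + 2*18) + 36 = 125*(5 + 36) + 36 = 125*41 + 36 = 5125 + 36 = 5161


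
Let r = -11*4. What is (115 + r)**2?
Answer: 5041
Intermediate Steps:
r = -44
(115 + r)**2 = (115 - 44)**2 = 71**2 = 5041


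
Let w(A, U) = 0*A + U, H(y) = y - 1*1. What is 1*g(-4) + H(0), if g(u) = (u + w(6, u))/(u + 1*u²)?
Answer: -5/3 ≈ -1.6667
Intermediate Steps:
H(y) = -1 + y (H(y) = y - 1 = -1 + y)
w(A, U) = U (w(A, U) = 0 + U = U)
g(u) = 2*u/(u + u²) (g(u) = (u + u)/(u + 1*u²) = (2*u)/(u + u²) = 2*u/(u + u²))
1*g(-4) + H(0) = 1*(2/(1 - 4)) + (-1 + 0) = 1*(2/(-3)) - 1 = 1*(2*(-⅓)) - 1 = 1*(-⅔) - 1 = -⅔ - 1 = -5/3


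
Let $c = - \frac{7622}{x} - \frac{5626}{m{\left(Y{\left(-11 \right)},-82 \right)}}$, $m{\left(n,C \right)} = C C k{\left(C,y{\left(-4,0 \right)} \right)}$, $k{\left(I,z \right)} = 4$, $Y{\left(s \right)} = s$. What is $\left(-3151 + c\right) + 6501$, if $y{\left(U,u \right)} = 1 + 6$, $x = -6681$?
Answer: $\frac{301068101803}{89846088} \approx 3350.9$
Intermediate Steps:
$y{\left(U,u \right)} = 7$
$m{\left(n,C \right)} = 4 C^{2}$ ($m{\left(n,C \right)} = C C 4 = C^{2} \cdot 4 = 4 C^{2}$)
$c = \frac{83707003}{89846088}$ ($c = - \frac{7622}{-6681} - \frac{5626}{4 \left(-82\right)^{2}} = \left(-7622\right) \left(- \frac{1}{6681}\right) - \frac{5626}{4 \cdot 6724} = \frac{7622}{6681} - \frac{5626}{26896} = \frac{7622}{6681} - \frac{2813}{13448} = \frac{83707003}{89846088} \approx 0.93167$)
$\left(-3151 + c\right) + 6501 = \left(-3151 + \frac{83707003}{89846088}\right) + 6501 = - \frac{283021316285}{89846088} + 6501 = \frac{301068101803}{89846088}$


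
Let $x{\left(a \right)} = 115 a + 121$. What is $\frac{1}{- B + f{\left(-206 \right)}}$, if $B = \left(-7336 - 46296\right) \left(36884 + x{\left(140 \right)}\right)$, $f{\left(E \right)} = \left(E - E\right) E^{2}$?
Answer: $\frac{1}{2848127360} \approx 3.5111 \cdot 10^{-10}$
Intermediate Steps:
$x{\left(a \right)} = 121 + 115 a$
$f{\left(E \right)} = 0$ ($f{\left(E \right)} = 0 E^{2} = 0$)
$B = -2848127360$ ($B = \left(-7336 - 46296\right) \left(36884 + \left(121 + 115 \cdot 140\right)\right) = - 53632 \left(36884 + \left(121 + 16100\right)\right) = - 53632 \left(36884 + 16221\right) = \left(-53632\right) 53105 = -2848127360$)
$\frac{1}{- B + f{\left(-206 \right)}} = \frac{1}{\left(-1\right) \left(-2848127360\right) + 0} = \frac{1}{2848127360 + 0} = \frac{1}{2848127360}$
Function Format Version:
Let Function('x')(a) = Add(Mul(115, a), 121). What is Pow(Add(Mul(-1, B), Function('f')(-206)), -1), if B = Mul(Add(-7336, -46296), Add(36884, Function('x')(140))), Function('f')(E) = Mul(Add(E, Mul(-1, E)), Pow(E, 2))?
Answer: Rational(1, 2848127360) ≈ 3.5111e-10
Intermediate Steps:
Function('x')(a) = Add(121, Mul(115, a))
Function('f')(E) = 0 (Function('f')(E) = Mul(0, Pow(E, 2)) = 0)
B = -2848127360 (B = Mul(Add(-7336, -46296), Add(36884, Add(121, Mul(115, 140)))) = Mul(-53632, Add(36884, Add(121, 16100))) = Mul(-53632, Add(36884, 16221)) = Mul(-53632, 53105) = -2848127360)
Pow(Add(Mul(-1, B), Function('f')(-206)), -1) = Pow(Add(Mul(-1, -2848127360), 0), -1) = Pow(Add(2848127360, 0), -1) = Pow(2848127360, -1) = Rational(1, 2848127360)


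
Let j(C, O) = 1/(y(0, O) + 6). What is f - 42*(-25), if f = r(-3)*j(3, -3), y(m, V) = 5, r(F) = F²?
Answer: 11559/11 ≈ 1050.8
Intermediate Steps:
j(C, O) = 1/11 (j(C, O) = 1/(5 + 6) = 1/11)
f = 9/11 (f = (-3)²*(1/11) = 9*(1/11) = 9/11 ≈ 0.81818)
f - 42*(-25) = 9/11 - 42*(-25) = 9/11 + 1050 = 11559/11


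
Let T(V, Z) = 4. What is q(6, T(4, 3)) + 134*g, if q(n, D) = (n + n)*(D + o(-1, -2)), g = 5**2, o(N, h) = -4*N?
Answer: 3446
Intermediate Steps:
g = 25
q(n, D) = 2*n*(4 + D) (q(n, D) = (n + n)*(D - 4*(-1)) = (2*n)*(D + 4) = (2*n)*(4 + D) = 2*n*(4 + D))
q(6, T(4, 3)) + 134*g = 2*6*(4 + 4) + 134*25 = 2*6*8 + 3350 = 96 + 3350 = 3446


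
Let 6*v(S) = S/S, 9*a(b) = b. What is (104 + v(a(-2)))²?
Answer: 390625/36 ≈ 10851.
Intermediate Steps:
a(b) = b/9
v(S) = ⅙ (v(S) = (S/S)/6 = (⅙)*1 = ⅙)
(104 + v(a(-2)))² = (104 + ⅙)² = (625/6)² = 390625/36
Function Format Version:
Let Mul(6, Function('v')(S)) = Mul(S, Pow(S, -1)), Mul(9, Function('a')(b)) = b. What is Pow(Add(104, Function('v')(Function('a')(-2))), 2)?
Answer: Rational(390625, 36) ≈ 10851.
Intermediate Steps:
Function('a')(b) = Mul(Rational(1, 9), b)
Function('v')(S) = Rational(1, 6) (Function('v')(S) = Mul(Rational(1, 6), Mul(S, Pow(S, -1))) = Mul(Rational(1, 6), 1) = Rational(1, 6))
Pow(Add(104, Function('v')(Function('a')(-2))), 2) = Pow(Add(104, Rational(1, 6)), 2) = Pow(Rational(625, 6), 2) = Rational(390625, 36)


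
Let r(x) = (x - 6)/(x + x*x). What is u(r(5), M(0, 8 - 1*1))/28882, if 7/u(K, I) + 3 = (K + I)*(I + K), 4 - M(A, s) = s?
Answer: 450/11513603 ≈ 3.9084e-5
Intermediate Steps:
M(A, s) = 4 - s
r(x) = (-6 + x)/(x + x²)
u(K, I) = 7/(-3 + (I + K)²) (u(K, I) = 7/(-3 + (K + I)*(I + K)) = 7/(-3 + (I + K)*(I + K)) = 7/(-3 + (I + K)²))
u(r(5), M(0, 8 - 1*1))/28882 = (7/(-3 + ((4 - (8 - 1*1)) + (-6 + 5)/(5*(1 + 5)))²))/28882 = (7/(-3 + ((4 - (8 - 1)) + (⅕)*(-1)/6)²))*(1/28882) = (7/(-3 + ((4 - 1*7) + (⅕)*(⅙)*(-1))²))*(1/28882) = (7/(-3 + ((4 - 7) - 1/30)²))*(1/28882) = (7/(-3 + (-3 - 1/30)²))*(1/28882) = (7/(-3 + (-91/30)²))*(1/28882) = (7/(-3 + 8281/900))*(1/28882) = (7/(5581/900))*(1/28882) = (7*(900/5581))*(1/28882) = (6300/5581)*(1/28882) = 450/11513603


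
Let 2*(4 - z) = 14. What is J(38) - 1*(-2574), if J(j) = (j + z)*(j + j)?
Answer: 5234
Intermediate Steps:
z = -3 (z = 4 - 1/2*14 = 4 - 7 = -3)
J(j) = 2*j*(-3 + j) (J(j) = (j - 3)*(j + j) = (-3 + j)*(2*j) = 2*j*(-3 + j))
J(38) - 1*(-2574) = 2*38*(-3 + 38) - 1*(-2574) = 2*38*35 + 2574 = 2660 + 2574 = 5234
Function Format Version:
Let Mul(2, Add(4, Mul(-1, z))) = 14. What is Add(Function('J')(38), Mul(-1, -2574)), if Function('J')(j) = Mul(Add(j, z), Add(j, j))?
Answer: 5234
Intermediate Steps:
z = -3 (z = Add(4, Mul(Rational(-1, 2), 14)) = Add(4, -7) = -3)
Function('J')(j) = Mul(2, j, Add(-3, j)) (Function('J')(j) = Mul(Add(j, -3), Add(j, j)) = Mul(Add(-3, j), Mul(2, j)) = Mul(2, j, Add(-3, j)))
Add(Function('J')(38), Mul(-1, -2574)) = Add(Mul(2, 38, Add(-3, 38)), Mul(-1, -2574)) = Add(Mul(2, 38, 35), 2574) = Add(2660, 2574) = 5234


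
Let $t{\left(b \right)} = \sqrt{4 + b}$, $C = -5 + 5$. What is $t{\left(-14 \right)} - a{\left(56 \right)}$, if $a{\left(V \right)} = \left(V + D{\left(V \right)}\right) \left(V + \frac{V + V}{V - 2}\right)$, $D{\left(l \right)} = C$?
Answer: $- \frac{87808}{27} + i \sqrt{10} \approx -3252.1 + 3.1623 i$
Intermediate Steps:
$C = 0$
$D{\left(l \right)} = 0$
$a{\left(V \right)} = V \left(V + \frac{2 V}{-2 + V}\right)$ ($a{\left(V \right)} = \left(V + 0\right) \left(V + \frac{V + V}{V - 2}\right) = V \left(V + \frac{2 V}{-2 + V}\right)$)
$t{\left(-14 \right)} - a{\left(56 \right)} = \sqrt{4 - 14} - \frac{56^{3}}{-2 + 56} = \sqrt{-10} - \frac{175616}{54} = i \sqrt{10} - 175616 \cdot \frac{1}{54} = i \sqrt{10} - \frac{87808}{27} = - \frac{87808}{27} + i \sqrt{10}$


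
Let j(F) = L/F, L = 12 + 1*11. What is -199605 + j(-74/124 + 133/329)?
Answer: -112045427/561 ≈ -1.9972e+5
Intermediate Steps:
L = 23 (L = 12 + 11 = 23)
j(F) = 23/F
-199605 + j(-74/124 + 133/329) = -199605 + 23/(-74/124 + 133/329) = -199605 + 23/(-74*1/124 + 133*(1/329)) = -199605 + 23/(-37/62 + 19/47) = -199605 + 23/(-561/2914) = -199605 + 23*(-2914/561) = -199605 - 67022/561 = -112045427/561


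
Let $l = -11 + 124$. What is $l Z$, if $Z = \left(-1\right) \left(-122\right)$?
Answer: $13786$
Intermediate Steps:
$Z = 122$
$l = 113$
$l Z = 113 \cdot 122 = 13786$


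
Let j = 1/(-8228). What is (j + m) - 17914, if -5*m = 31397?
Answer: -995316481/41140 ≈ -24193.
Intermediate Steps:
j = -1/8228 ≈ -0.00012154
m = -31397/5 (m = -1/5*31397 = -31397/5 ≈ -6279.4)
(j + m) - 17914 = (-1/8228 - 31397/5) - 17914 = -258334521/41140 - 17914 = -995316481/41140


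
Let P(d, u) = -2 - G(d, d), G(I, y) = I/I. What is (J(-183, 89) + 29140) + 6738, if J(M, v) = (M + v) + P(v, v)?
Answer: 35781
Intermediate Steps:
G(I, y) = 1
P(d, u) = -3 (P(d, u) = -2 - 1*1 = -2 - 1 = -3)
J(M, v) = -3 + M + v (J(M, v) = (M + v) - 3 = -3 + M + v)
(J(-183, 89) + 29140) + 6738 = ((-3 - 183 + 89) + 29140) + 6738 = (-97 + 29140) + 6738 = 29043 + 6738 = 35781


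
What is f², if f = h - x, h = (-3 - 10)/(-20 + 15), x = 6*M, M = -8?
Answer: 64009/25 ≈ 2560.4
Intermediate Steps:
x = -48 (x = 6*(-8) = -48)
h = 13/5 (h = -13/(-5) = -13*(-⅕) = 13/5 ≈ 2.6000)
f = 253/5 (f = 13/5 - 1*(-48) = 13/5 + 48 = 253/5 ≈ 50.600)
f² = (253/5)² = 64009/25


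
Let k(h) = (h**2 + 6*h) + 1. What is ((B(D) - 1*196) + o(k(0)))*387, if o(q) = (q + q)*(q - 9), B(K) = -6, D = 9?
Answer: -84366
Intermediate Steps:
k(h) = 1 + h**2 + 6*h
o(q) = 2*q*(-9 + q) (o(q) = (2*q)*(-9 + q) = 2*q*(-9 + q))
((B(D) - 1*196) + o(k(0)))*387 = ((-6 - 1*196) + 2*(1 + 0**2 + 6*0)*(-9 + (1 + 0**2 + 6*0)))*387 = ((-6 - 196) + 2*(1 + 0 + 0)*(-9 + (1 + 0 + 0)))*387 = (-202 + 2*1*(-9 + 1))*387 = (-202 + 2*1*(-8))*387 = (-202 - 16)*387 = -218*387 = -84366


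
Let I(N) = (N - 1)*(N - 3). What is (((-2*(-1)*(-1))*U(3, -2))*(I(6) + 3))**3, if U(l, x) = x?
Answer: 373248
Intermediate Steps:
I(N) = (-1 + N)*(-3 + N)
(((-2*(-1)*(-1))*U(3, -2))*(I(6) + 3))**3 = (((-2*(-1)*(-1))*(-2))*((3 + 6**2 - 4*6) + 3))**3 = (((2*(-1))*(-2))*((3 + 36 - 24) + 3))**3 = ((-2*(-2))*(15 + 3))**3 = (4*18)**3 = 72**3 = 373248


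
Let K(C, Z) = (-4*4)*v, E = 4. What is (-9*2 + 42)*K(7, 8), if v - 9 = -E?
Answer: -1920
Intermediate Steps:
v = 5 (v = 9 - 1*4 = 9 - 4 = 5)
K(C, Z) = -80 (K(C, Z) = -4*4*5 = -16*5 = -80)
(-9*2 + 42)*K(7, 8) = (-9*2 + 42)*(-80) = (-18 + 42)*(-80) = 24*(-80) = -1920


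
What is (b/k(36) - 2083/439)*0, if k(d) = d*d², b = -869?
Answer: 0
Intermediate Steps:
k(d) = d³
(b/k(36) - 2083/439)*0 = (-869/(36³) - 2083/439)*0 = (-869/46656 - 2083*1/439)*0 = (-869*1/46656 - 2083/439)*0 = (-869/46656 - 2083/439)*0 = -97565939/20481984*0 = 0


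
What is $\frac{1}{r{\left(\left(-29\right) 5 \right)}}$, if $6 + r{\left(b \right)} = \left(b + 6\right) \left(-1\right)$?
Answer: $\frac{1}{133} \approx 0.0075188$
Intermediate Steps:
$r{\left(b \right)} = -12 - b$ ($r{\left(b \right)} = -6 + \left(b + 6\right) \left(-1\right) = -6 + \left(6 + b\right) \left(-1\right) = -6 - \left(6 + b\right) = -12 - b$)
$\frac{1}{r{\left(\left(-29\right) 5 \right)}} = \frac{1}{-12 - \left(-29\right) 5} = \frac{1}{-12 - -145} = \frac{1}{-12 + 145} = \frac{1}{133}$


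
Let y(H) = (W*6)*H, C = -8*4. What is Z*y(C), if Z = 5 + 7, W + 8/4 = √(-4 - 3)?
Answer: 4608 - 2304*I*√7 ≈ 4608.0 - 6095.8*I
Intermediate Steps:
W = -2 + I*√7 (W = -2 + √(-4 - 3) = -2 + √(-7) = -2 + I*√7 ≈ -2.0 + 2.6458*I)
C = -32
y(H) = H*(-12 + 6*I*√7) (y(H) = ((-2 + I*√7)*6)*H = (-12 + 6*I*√7)*H = H*(-12 + 6*I*√7))
Z = 12
Z*y(C) = 12*(6*(-32)*(-2 + I*√7)) = 12*(384 - 192*I*√7) = 4608 - 2304*I*√7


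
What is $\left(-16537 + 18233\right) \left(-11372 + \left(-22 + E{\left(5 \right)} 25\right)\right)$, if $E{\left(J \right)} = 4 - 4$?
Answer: $-19324224$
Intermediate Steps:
$E{\left(J \right)} = 0$ ($E{\left(J \right)} = 4 - 4 = 0$)
$\left(-16537 + 18233\right) \left(-11372 + \left(-22 + E{\left(5 \right)} 25\right)\right) = \left(-16537 + 18233\right) \left(-11372 + \left(-22 + 0 \cdot 25\right)\right) = 1696 \left(-11372 + \left(-22 + 0\right)\right) = 1696 \left(-11372 - 22\right) = 1696 \left(-11394\right) = -19324224$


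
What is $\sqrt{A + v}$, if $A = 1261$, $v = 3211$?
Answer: $2 \sqrt{1118} \approx 66.873$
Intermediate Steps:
$\sqrt{A + v} = \sqrt{1261 + 3211} = \sqrt{4472} = 2 \sqrt{1118}$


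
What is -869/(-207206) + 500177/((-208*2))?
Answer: -51819656979/43098848 ≈ -1202.3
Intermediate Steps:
-869/(-207206) + 500177/((-208*2)) = -869*(-1/207206) + 500177/(-416) = 869/207206 + 500177*(-1/416) = 869/207206 - 500177/416 = -51819656979/43098848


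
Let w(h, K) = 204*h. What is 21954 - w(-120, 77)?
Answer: 46434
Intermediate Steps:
21954 - w(-120, 77) = 21954 - 204*(-120) = 21954 - 1*(-24480) = 21954 + 24480 = 46434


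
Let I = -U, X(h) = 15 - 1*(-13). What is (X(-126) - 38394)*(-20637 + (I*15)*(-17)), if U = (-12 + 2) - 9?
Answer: 977642412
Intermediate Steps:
X(h) = 28 (X(h) = 15 + 13 = 28)
U = -19 (U = -10 - 9 = -19)
I = 19 (I = -1*(-19) = 19)
(X(-126) - 38394)*(-20637 + (I*15)*(-17)) = (28 - 38394)*(-20637 + (19*15)*(-17)) = -38366*(-20637 + 285*(-17)) = -38366*(-20637 - 4845) = -38366*(-25482) = 977642412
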